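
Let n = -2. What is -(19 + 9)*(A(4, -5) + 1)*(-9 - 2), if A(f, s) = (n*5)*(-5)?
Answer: 15708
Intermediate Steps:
A(f, s) = 50 (A(f, s) = -2*5*(-5) = -10*(-5) = 50)
-(19 + 9)*(A(4, -5) + 1)*(-9 - 2) = -(19 + 9)*(50 + 1)*(-9 - 2) = -28*51*(-11) = -28*(-561) = -1*(-15708) = 15708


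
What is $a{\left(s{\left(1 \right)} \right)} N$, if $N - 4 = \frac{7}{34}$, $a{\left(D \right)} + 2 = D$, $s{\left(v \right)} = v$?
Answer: $- \frac{143}{34} \approx -4.2059$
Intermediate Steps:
$a{\left(D \right)} = -2 + D$
$N = \frac{143}{34}$ ($N = 4 + \frac{7}{34} = \frac{143}{34} \approx 4.2059$)
$a{\left(s{\left(1 \right)} \right)} N = \left(-2 + 1\right) \frac{143}{34} = \left(-1\right) \frac{143}{34} = - \frac{143}{34}$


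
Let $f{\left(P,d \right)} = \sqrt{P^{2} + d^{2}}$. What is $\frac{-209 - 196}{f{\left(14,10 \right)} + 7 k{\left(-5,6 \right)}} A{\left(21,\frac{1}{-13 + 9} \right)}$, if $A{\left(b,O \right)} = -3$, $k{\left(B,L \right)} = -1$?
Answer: $\frac{8505}{247} + \frac{2430 \sqrt{74}}{247} \approx 119.06$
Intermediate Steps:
$\frac{-209 - 196}{f{\left(14,10 \right)} + 7 k{\left(-5,6 \right)}} A{\left(21,\frac{1}{-13 + 9} \right)} = \frac{-209 - 196}{\sqrt{14^{2} + 10^{2}} + 7 \left(-1\right)} \left(-3\right) = - \frac{405}{\sqrt{196 + 100} - 7} \left(-3\right) = - \frac{405}{\sqrt{296} - 7} \left(-3\right) = - \frac{405}{2 \sqrt{74} - 7} \left(-3\right) = - \frac{405}{-7 + 2 \sqrt{74}} \left(-3\right) = \frac{1215}{-7 + 2 \sqrt{74}}$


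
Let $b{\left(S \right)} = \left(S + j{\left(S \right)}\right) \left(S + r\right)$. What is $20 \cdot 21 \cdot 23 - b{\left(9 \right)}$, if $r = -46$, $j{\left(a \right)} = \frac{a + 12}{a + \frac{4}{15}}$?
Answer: $\frac{1400682}{139} \approx 10077.0$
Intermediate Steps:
$j{\left(a \right)} = \frac{12 + a}{\frac{4}{15} + a}$ ($j{\left(a \right)} = \frac{12 + a}{a + 4 \cdot \frac{1}{15}} = \frac{12 + a}{a + \frac{4}{15}} = \frac{12 + a}{\frac{4}{15} + a}$)
$b{\left(S \right)} = \left(-46 + S\right) \left(S + \frac{15 \left(12 + S\right)}{4 + 15 S}\right)$ ($b{\left(S \right)} = \left(S + \frac{15 \left(12 + S\right)}{4 + 15 S}\right) \left(S - 46\right) = \left(S + \frac{15 \left(12 + S\right)}{4 + 15 S}\right) \left(-46 + S\right) = \left(-46 + S\right) \left(S + \frac{15 \left(12 + S\right)}{4 + 15 S}\right)$)
$20 \cdot 21 \cdot 23 - b{\left(9 \right)} = 20 \cdot 21 \cdot 23 - \frac{-8280 - 6246 - 671 \cdot 9^{2} + 15 \cdot 9^{3}}{4 + 15 \cdot 9} = 420 \cdot 23 - \frac{-8280 - 6246 - 54351 + 15 \cdot 729}{4 + 135} = 9660 - \frac{-8280 - 6246 - 54351 + 10935}{139} = 9660 - \frac{1}{139} \left(-57942\right) = 9660 - - \frac{57942}{139} = 9660 + \frac{57942}{139} = \frac{1400682}{139}$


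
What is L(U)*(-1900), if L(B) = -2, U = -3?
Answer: 3800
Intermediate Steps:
L(U)*(-1900) = -2*(-1900) = 3800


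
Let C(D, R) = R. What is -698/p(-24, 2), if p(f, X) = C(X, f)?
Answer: 349/12 ≈ 29.083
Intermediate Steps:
p(f, X) = f
-698/p(-24, 2) = -698/(-24) = -698*(-1/24) = 349/12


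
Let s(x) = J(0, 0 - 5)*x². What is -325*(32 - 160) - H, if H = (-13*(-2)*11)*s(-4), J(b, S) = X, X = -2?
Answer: 50752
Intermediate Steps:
J(b, S) = -2
s(x) = -2*x²
H = -9152 (H = (-13*(-2)*11)*(-2*(-4)²) = (26*11)*(-2*16) = 286*(-32) = -9152)
-325*(32 - 160) - H = -325*(32 - 160) - 1*(-9152) = -325*(-128) + 9152 = 41600 + 9152 = 50752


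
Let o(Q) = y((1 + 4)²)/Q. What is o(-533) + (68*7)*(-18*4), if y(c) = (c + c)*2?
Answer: -18267076/533 ≈ -34272.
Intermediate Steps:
y(c) = 4*c (y(c) = (2*c)*2 = 4*c)
o(Q) = 100/Q (o(Q) = (4*(1 + 4)²)/Q = (4*5²)/Q = (4*25)/Q = 100/Q)
o(-533) + (68*7)*(-18*4) = 100/(-533) + (68*7)*(-18*4) = 100*(-1/533) + 476*(-72) = -100/533 - 34272 = -18267076/533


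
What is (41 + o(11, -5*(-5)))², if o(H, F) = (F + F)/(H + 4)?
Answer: 17689/9 ≈ 1965.4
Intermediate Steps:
o(H, F) = 2*F/(4 + H) (o(H, F) = (2*F)/(4 + H) = 2*F/(4 + H))
(41 + o(11, -5*(-5)))² = (41 + 2*(-5*(-5))/(4 + 11))² = (41 + 2*25/15)² = (41 + 2*25*(1/15))² = (41 + 10/3)² = (133/3)² = 17689/9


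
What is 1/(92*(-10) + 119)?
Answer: -1/801 ≈ -0.0012484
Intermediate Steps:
1/(92*(-10) + 119) = 1/(-920 + 119) = 1/(-801) = -1/801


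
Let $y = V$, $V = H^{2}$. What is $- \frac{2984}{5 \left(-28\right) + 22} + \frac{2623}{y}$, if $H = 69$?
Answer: $\frac{7258169}{280899} \approx 25.839$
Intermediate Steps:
$V = 4761$ ($V = 69^{2} = 4761$)
$y = 4761$
$- \frac{2984}{5 \left(-28\right) + 22} + \frac{2623}{y} = - \frac{2984}{5 \left(-28\right) + 22} + \frac{2623}{4761} = - \frac{2984}{-140 + 22} + 2623 \cdot \frac{1}{4761} = - \frac{2984}{-118} + \frac{2623}{4761} = \left(-2984\right) \left(- \frac{1}{118}\right) + \frac{2623}{4761} = \frac{1492}{59} + \frac{2623}{4761} = \frac{7258169}{280899}$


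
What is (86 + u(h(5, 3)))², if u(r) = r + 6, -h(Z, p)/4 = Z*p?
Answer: 1024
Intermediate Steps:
h(Z, p) = -4*Z*p
u(r) = 6 + r
(86 + u(h(5, 3)))² = (86 + (6 - 4*5*3))² = (86 + (6 - 60))² = (86 - 54)² = 32² = 1024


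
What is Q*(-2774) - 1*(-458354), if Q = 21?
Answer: 400100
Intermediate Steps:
Q*(-2774) - 1*(-458354) = 21*(-2774) - 1*(-458354) = -58254 + 458354 = 400100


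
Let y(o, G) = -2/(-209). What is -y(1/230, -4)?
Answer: -2/209 ≈ -0.0095694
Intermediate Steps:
y(o, G) = 2/209 (y(o, G) = -2*(-1/209) = 2/209)
-y(1/230, -4) = -1*2/209 = -2/209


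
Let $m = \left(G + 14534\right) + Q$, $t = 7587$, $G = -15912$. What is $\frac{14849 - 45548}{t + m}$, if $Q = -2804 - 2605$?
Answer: $- \frac{30699}{800} \approx -38.374$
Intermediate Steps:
$Q = -5409$ ($Q = -2804 - 2605 = -5409$)
$m = -6787$ ($m = \left(-15912 + 14534\right) - 5409 = -1378 - 5409 = -6787$)
$\frac{14849 - 45548}{t + m} = \frac{14849 - 45548}{7587 - 6787} = - \frac{30699}{800}$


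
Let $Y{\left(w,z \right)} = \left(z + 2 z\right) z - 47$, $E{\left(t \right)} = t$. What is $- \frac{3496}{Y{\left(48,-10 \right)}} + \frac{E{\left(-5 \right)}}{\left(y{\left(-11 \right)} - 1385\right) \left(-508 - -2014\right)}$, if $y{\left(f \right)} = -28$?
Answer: $- \frac{323452601}{23407758} \approx -13.818$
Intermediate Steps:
$Y{\left(w,z \right)} = -47 + 3 z^{2}$ ($Y{\left(w,z \right)} = 3 z z - 47 = 3 z^{2} - 47 = -47 + 3 z^{2}$)
$- \frac{3496}{Y{\left(48,-10 \right)}} + \frac{E{\left(-5 \right)}}{\left(y{\left(-11 \right)} - 1385\right) \left(-508 - -2014\right)} = - \frac{3496}{-47 + 3 \left(-10\right)^{2}} - \frac{5}{\left(-28 - 1385\right) \left(-508 - -2014\right)} = - \frac{3496}{-47 + 3 \cdot 100} - \frac{5}{\left(-1413\right) \left(-508 + 2014\right)} = - \frac{3496}{-47 + 300} - \frac{5}{\left(-1413\right) 1506} = - \frac{3496}{253} - \frac{5}{-2127978} = \left(-3496\right) \frac{1}{253} - - \frac{5}{2127978} = - \frac{152}{11} + \frac{5}{2127978} = - \frac{323452601}{23407758}$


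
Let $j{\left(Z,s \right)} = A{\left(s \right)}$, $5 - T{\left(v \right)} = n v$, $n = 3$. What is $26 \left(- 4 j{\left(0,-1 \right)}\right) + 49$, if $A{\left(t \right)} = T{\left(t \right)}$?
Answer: $-783$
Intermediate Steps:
$T{\left(v \right)} = 5 - 3 v$
$A{\left(t \right)} = 5 - 3 t$
$j{\left(Z,s \right)} = 5 - 3 s$
$26 \left(- 4 j{\left(0,-1 \right)}\right) + 49 = 26 \left(- 4 \left(5 - -3\right)\right) + 49 = 26 \left(- 4 \left(5 + 3\right)\right) + 49 = 26 \left(\left(-4\right) 8\right) + 49 = 26 \left(-32\right) + 49 = -832 + 49 = -783$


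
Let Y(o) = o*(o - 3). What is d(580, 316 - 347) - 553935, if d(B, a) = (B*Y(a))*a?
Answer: -19504855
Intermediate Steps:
Y(o) = o*(-3 + o)
d(B, a) = B*a²*(-3 + a) (d(B, a) = (B*(a*(-3 + a)))*a = (B*a*(-3 + a))*a = B*a²*(-3 + a))
d(580, 316 - 347) - 553935 = 580*(316 - 347)²*(-3 + (316 - 347)) - 553935 = 580*(-31)²*(-3 - 31) - 553935 = 580*961*(-34) - 553935 = -18950920 - 553935 = -19504855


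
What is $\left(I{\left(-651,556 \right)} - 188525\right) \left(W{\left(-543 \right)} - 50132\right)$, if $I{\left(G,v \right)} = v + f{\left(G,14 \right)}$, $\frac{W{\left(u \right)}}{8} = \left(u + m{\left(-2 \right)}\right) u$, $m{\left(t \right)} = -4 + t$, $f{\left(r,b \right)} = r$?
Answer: $-440375640880$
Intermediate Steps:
$W{\left(u \right)} = 8 u \left(-6 + u\right)$ ($W{\left(u \right)} = 8 \left(u - 6\right) u = 8 \left(-6 + u\right) u = 8 u \left(-6 + u\right)$)
$I{\left(G,v \right)} = G + v$ ($I{\left(G,v \right)} = v + G = G + v$)
$\left(I{\left(-651,556 \right)} - 188525\right) \left(W{\left(-543 \right)} - 50132\right) = \left(\left(-651 + 556\right) - 188525\right) \left(8 \left(-543\right) \left(-6 - 543\right) - 50132\right) = \left(-95 - 188525\right) \left(8 \left(-543\right) \left(-549\right) - 50132\right) = - 188620 \left(2384856 - 50132\right) = \left(-188620\right) 2334724 = -440375640880$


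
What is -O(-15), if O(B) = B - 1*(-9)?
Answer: 6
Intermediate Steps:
O(B) = 9 + B (O(B) = B + 9 = 9 + B)
-O(-15) = -(9 - 15) = -1*(-6) = 6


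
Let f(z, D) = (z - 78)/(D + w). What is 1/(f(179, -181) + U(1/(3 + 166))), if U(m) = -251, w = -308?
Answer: -489/122840 ≈ -0.0039808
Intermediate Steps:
f(z, D) = (-78 + z)/(-308 + D) (f(z, D) = (z - 78)/(D - 308) = (-78 + z)/(-308 + D))
1/(f(179, -181) + U(1/(3 + 166))) = 1/((-78 + 179)/(-308 - 181) - 251) = 1/(101/(-489) - 251) = 1/(-1/489*101 - 251) = 1/(-101/489 - 251) = 1/(-122840/489) = -489/122840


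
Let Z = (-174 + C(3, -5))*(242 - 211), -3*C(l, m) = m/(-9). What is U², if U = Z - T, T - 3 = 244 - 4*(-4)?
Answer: 23376575236/729 ≈ 3.2067e+7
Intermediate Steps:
C(l, m) = m/27 (C(l, m) = -m/(3*(-9)) = -m*(-1)/(3*9) = -(-1)*m/27 = m/27)
T = 263 (T = 3 + (244 - 4*(-4)) = 3 + (244 - 1*(-16)) = 3 + (244 + 16) = 3 + 260 = 263)
Z = -145793/27 (Z = (-174 + (1/27)*(-5))*(242 - 211) = (-174 - 5/27)*31 = -4703/27*31 = -145793/27 ≈ -5399.7)
U = -152894/27 (U = -145793/27 - 1*263 = -145793/27 - 263 = -152894/27 ≈ -5662.7)
U² = (-152894/27)² = 23376575236/729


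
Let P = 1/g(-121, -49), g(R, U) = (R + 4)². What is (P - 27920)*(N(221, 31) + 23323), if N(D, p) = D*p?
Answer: -3844136208982/4563 ≈ -8.4246e+8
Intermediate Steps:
g(R, U) = (4 + R)²
P = 1/13689 (P = 1/((4 - 121)²) = 1/((-117)²) = 1/13689 ≈ 7.3051e-5)
(P - 27920)*(N(221, 31) + 23323) = (1/13689 - 27920)*(221*31 + 23323) = -382196879*(6851 + 23323)/13689 = -382196879/13689*30174 = -3844136208982/4563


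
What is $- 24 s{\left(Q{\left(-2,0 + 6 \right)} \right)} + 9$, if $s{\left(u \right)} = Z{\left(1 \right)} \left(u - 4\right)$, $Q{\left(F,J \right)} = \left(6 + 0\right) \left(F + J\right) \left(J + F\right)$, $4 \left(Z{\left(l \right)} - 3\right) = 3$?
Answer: $-8271$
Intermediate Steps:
$Z{\left(l \right)} = \frac{15}{4}$ ($Z{\left(l \right)} = 3 + \frac{1}{4} \cdot 3 = 3 + \frac{3}{4} = \frac{15}{4}$)
$Q{\left(F,J \right)} = 6 \left(F + J\right)^{2}$ ($Q{\left(F,J \right)} = 6 \left(F + J\right) \left(F + J\right) = 6 \left(F + J\right)^{2}$)
$s{\left(u \right)} = -15 + \frac{15 u}{4}$ ($s{\left(u \right)} = \frac{15 \left(u - 4\right)}{4} = \frac{15 \left(-4 + u\right)}{4} = -15 + \frac{15 u}{4}$)
$- 24 s{\left(Q{\left(-2,0 + 6 \right)} \right)} + 9 = - 24 \left(-15 + \frac{15 \cdot 6 \left(-2 + \left(0 + 6\right)\right)^{2}}{4}\right) + 9 = - 24 \left(-15 + \frac{15 \cdot 6 \left(-2 + 6\right)^{2}}{4}\right) + 9 = - 24 \left(-15 + \frac{15 \cdot 6 \cdot 4^{2}}{4}\right) + 9 = - 24 \left(-15 + \frac{15 \cdot 6 \cdot 16}{4}\right) + 9 = - 24 \left(-15 + \frac{15}{4} \cdot 96\right) + 9 = - 24 \left(-15 + 360\right) + 9 = \left(-24\right) 345 + 9 = -8280 + 9 = -8271$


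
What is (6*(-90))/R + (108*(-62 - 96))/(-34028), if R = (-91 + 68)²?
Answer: -2337066/4500203 ≈ -0.51932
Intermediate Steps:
R = 529 (R = (-23)² = 529)
(6*(-90))/R + (108*(-62 - 96))/(-34028) = (6*(-90))/529 + (108*(-62 - 96))/(-34028) = -540*1/529 + (108*(-158))*(-1/34028) = -540/529 - 17064*(-1/34028) = -540/529 + 4266/8507 = -2337066/4500203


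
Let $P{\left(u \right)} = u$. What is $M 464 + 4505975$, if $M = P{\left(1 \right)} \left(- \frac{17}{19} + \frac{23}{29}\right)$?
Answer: $\frac{85612629}{19} \approx 4.5059 \cdot 10^{6}$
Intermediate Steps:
$M = - \frac{56}{551}$ ($M = 1 \left(- \frac{17}{19} + \frac{23}{29}\right) = 1 \left(- \frac{56}{551}\right) = - \frac{56}{551} \approx -0.10163$)
$M 464 + 4505975 = \left(- \frac{56}{551}\right) 464 + 4505975 = - \frac{896}{19} + 4505975 = \frac{85612629}{19}$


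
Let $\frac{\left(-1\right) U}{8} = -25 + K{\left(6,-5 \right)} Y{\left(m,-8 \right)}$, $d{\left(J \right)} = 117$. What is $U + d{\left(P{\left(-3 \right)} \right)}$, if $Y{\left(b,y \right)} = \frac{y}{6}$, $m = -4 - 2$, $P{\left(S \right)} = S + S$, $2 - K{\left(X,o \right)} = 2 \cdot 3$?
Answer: $\frac{823}{3} \approx 274.33$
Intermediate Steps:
$K{\left(X,o \right)} = -4$ ($K{\left(X,o \right)} = 2 - 2 \cdot 3 = 2 - 6 = -4$)
$P{\left(S \right)} = 2 S$
$m = -6$
$Y{\left(b,y \right)} = \frac{y}{6}$ ($Y{\left(b,y \right)} = y \frac{1}{6} = \frac{y}{6}$)
$U = \frac{472}{3}$ ($U = - 8 \left(-25 - 4 \cdot \frac{1}{6} \left(-8\right)\right) = - 8 \left(-25 - - \frac{16}{3}\right) = - 8 \left(-25 + \frac{16}{3}\right) = \left(-8\right) \left(- \frac{59}{3}\right) = \frac{472}{3} \approx 157.33$)
$U + d{\left(P{\left(-3 \right)} \right)} = \frac{472}{3} + 117 = \frac{823}{3}$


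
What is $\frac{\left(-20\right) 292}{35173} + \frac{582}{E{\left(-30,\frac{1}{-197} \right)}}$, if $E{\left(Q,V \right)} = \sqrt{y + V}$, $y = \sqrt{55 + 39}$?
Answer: $- \frac{5840}{35173} + \frac{582 \sqrt{197}}{\sqrt{-1 + 197 \sqrt{94}}} \approx 186.8$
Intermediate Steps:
$y = \sqrt{94} \approx 9.6954$
$E{\left(Q,V \right)} = \sqrt{V + \sqrt{94}}$ ($E{\left(Q,V \right)} = \sqrt{\sqrt{94} + V} = \sqrt{V + \sqrt{94}}$)
$\frac{\left(-20\right) 292}{35173} + \frac{582}{E{\left(-30,\frac{1}{-197} \right)}} = \frac{\left(-20\right) 292}{35173} + \frac{582}{\sqrt{\frac{1}{-197} + \sqrt{94}}} = \left(-5840\right) \frac{1}{35173} + \frac{582}{\sqrt{- \frac{1}{197} + \sqrt{94}}} = - \frac{5840}{35173} + \frac{582}{\sqrt{- \frac{1}{197} + \sqrt{94}}}$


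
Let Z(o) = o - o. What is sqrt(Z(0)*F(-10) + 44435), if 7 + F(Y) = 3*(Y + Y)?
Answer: sqrt(44435) ≈ 210.80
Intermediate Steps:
Z(o) = 0
F(Y) = -7 + 6*Y (F(Y) = -7 + 3*(Y + Y) = -7 + 3*(2*Y) = -7 + 6*Y)
sqrt(Z(0)*F(-10) + 44435) = sqrt(0*(-7 + 6*(-10)) + 44435) = sqrt(0*(-7 - 60) + 44435) = sqrt(0*(-67) + 44435) = sqrt(0 + 44435) = sqrt(44435)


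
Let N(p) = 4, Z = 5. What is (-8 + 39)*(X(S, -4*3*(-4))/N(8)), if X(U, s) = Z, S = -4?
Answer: 155/4 ≈ 38.750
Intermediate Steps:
X(U, s) = 5
(-8 + 39)*(X(S, -4*3*(-4))/N(8)) = (-8 + 39)*(5/4) = 31*(5*(1/4)) = 31*(5/4) = 155/4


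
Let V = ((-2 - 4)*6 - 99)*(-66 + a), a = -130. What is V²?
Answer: 700131600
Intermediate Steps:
V = 26460 (V = ((-2 - 4)*6 - 99)*(-66 - 130) = (-6*6 - 99)*(-196) = (-36 - 99)*(-196) = -135*(-196) = 26460)
V² = 26460² = 700131600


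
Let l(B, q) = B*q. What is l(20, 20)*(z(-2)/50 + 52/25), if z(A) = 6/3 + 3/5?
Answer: 4264/5 ≈ 852.80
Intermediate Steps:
z(A) = 13/5 (z(A) = 6*(1/3) + 3*(1/5) = 2 + 3/5 = 13/5)
l(20, 20)*(z(-2)/50 + 52/25) = (20*20)*((13/5)/50 + 52/25) = 400*((13/5)*(1/50) + 52*(1/25)) = 400*(13/250 + 52/25) = 400*(533/250) = 4264/5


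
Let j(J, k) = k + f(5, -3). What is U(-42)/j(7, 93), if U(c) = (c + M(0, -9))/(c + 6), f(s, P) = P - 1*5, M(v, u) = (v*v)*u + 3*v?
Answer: 7/510 ≈ 0.013725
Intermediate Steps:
M(v, u) = 3*v + u*v² (M(v, u) = v²*u + 3*v = u*v² + 3*v = 3*v + u*v²)
f(s, P) = -5 + P (f(s, P) = P - 5 = -5 + P)
j(J, k) = -8 + k (j(J, k) = k + (-5 - 3) = k - 8 = -8 + k)
U(c) = c/(6 + c) (U(c) = (c + 0*(3 - 9*0))/(c + 6) = (c + 0*(3 + 0))/(6 + c) = (c + 0*3)/(6 + c) = (c + 0)/(6 + c) = c/(6 + c))
U(-42)/j(7, 93) = (-42/(6 - 42))/(-8 + 93) = -42/(-36)/85 = -42*(-1/36)*(1/85) = (7/6)*(1/85) = 7/510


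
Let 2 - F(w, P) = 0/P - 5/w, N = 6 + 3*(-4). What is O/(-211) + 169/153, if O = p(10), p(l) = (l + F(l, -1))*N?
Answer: 47134/32283 ≈ 1.4600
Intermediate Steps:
N = -6 (N = 6 - 12 = -6)
F(w, P) = 2 + 5/w (F(w, P) = 2 - (0/P - 5/w) = 2 - (0 - 5/w) = 2 - (-5)/w = 2 + 5/w)
p(l) = -12 - 30/l - 6*l (p(l) = (l + (2 + 5/l))*(-6) = (2 + l + 5/l)*(-6) = -12 - 30/l - 6*l)
O = -75 (O = -12 - 30/10 - 6*10 = -12 - 30*⅒ - 60 = -12 - 3 - 60 = -75)
O/(-211) + 169/153 = -75/(-211) + 169/153 = -75*(-1/211) + 169*(1/153) = 75/211 + 169/153 = 47134/32283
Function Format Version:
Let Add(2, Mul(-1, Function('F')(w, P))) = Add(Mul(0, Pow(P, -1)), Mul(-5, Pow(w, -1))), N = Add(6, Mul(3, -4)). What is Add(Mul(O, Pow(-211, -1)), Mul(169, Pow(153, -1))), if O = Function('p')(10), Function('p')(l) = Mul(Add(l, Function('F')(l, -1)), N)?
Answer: Rational(47134, 32283) ≈ 1.4600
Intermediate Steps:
N = -6 (N = Add(6, -12) = -6)
Function('F')(w, P) = Add(2, Mul(5, Pow(w, -1))) (Function('F')(w, P) = Add(2, Mul(-1, Add(Mul(0, Pow(P, -1)), Mul(-5, Pow(w, -1))))) = Add(2, Mul(-1, Add(0, Mul(-5, Pow(w, -1))))) = Add(2, Mul(-1, Mul(-5, Pow(w, -1)))) = Add(2, Mul(5, Pow(w, -1))))
Function('p')(l) = Add(-12, Mul(-30, Pow(l, -1)), Mul(-6, l)) (Function('p')(l) = Mul(Add(l, Add(2, Mul(5, Pow(l, -1)))), -6) = Mul(Add(2, l, Mul(5, Pow(l, -1))), -6) = Add(-12, Mul(-30, Pow(l, -1)), Mul(-6, l)))
O = -75 (O = Add(-12, Mul(-30, Pow(10, -1)), Mul(-6, 10)) = Add(-12, Mul(-30, Rational(1, 10)), -60) = Add(-12, -3, -60) = -75)
Add(Mul(O, Pow(-211, -1)), Mul(169, Pow(153, -1))) = Add(Mul(-75, Pow(-211, -1)), Mul(169, Pow(153, -1))) = Add(Mul(-75, Rational(-1, 211)), Mul(169, Rational(1, 153))) = Add(Rational(75, 211), Rational(169, 153)) = Rational(47134, 32283)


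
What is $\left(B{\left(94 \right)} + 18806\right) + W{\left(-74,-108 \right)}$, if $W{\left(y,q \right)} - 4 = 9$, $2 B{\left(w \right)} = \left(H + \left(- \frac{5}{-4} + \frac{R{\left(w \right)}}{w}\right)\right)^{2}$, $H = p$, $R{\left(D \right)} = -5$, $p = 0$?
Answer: $\frac{1330328097}{70688} \approx 18820.0$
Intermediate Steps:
$H = 0$
$B{\left(w \right)} = \frac{\left(\frac{5}{4} - \frac{5}{w}\right)^{2}}{2}$ ($B{\left(w \right)} = \frac{\left(0 - \left(- \frac{5}{4} + \frac{5}{w}\right)\right)^{2}}{2} = \frac{\left(0 + \left(\frac{5}{4} - \frac{5}{w}\right)\right)^{2}}{2} = \frac{\left(\frac{5}{4} - \frac{5}{w}\right)^{2}}{2}$)
$W{\left(y,q \right)} = 13$ ($W{\left(y,q \right)} = 4 + 9 = 13$)
$\left(B{\left(94 \right)} + 18806\right) + W{\left(-74,-108 \right)} = \left(\frac{25 \left(-4 + 94\right)^{2}}{32 \cdot 8836} + 18806\right) + 13 = \left(\frac{25}{32} \cdot \frac{1}{8836} \cdot 90^{2} + 18806\right) + 13 = \left(\frac{25}{32} \cdot \frac{1}{8836} \cdot 8100 + 18806\right) + 13 = \left(\frac{50625}{70688} + 18806\right) + 13 = \frac{1329409153}{70688} + 13 = \frac{1330328097}{70688}$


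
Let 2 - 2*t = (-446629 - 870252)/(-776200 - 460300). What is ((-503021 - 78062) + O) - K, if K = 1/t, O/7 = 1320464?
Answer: 10014491064635/1156119 ≈ 8.6622e+6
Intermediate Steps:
O = 9243248 (O = 7*1320464 = 9243248)
t = 1156119/2473000 (t = 1 - (-446629 - 870252)/(2*(-776200 - 460300)) = 1 - (-1316881)/(2*(-1236500)) = 1 - (-1316881)*(-1)/(2*1236500) = 1 - 1/2*1316881/1236500 = 1 - 1316881/2473000 = 1156119/2473000 ≈ 0.46750)
K = 2473000/1156119 (K = 1/(1156119/2473000) = 2473000/1156119 ≈ 2.1391)
((-503021 - 78062) + O) - K = ((-503021 - 78062) + 9243248) - 1*2473000/1156119 = (-581083 + 9243248) - 2473000/1156119 = 8662165 - 2473000/1156119 = 10014491064635/1156119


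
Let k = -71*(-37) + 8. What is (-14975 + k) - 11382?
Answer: -23722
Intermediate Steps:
k = 2635 (k = 2627 + 8 = 2635)
(-14975 + k) - 11382 = (-14975 + 2635) - 11382 = -12340 - 11382 = -23722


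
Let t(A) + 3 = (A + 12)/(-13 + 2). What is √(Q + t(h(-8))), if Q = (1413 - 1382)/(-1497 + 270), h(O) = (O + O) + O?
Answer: 2*I*√88094919/13497 ≈ 1.3908*I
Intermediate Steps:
h(O) = 3*O (h(O) = 2*O + O = 3*O)
t(A) = -45/11 - A/11 (t(A) = -3 + (A + 12)/(-13 + 2) = -3 + (12 + A)/(-11) = -3 + (12 + A)*(-1/11) = -3 + (-12/11 - A/11) = -45/11 - A/11)
Q = -31/1227 (Q = 31/(-1227) = 31*(-1/1227) = -31/1227 ≈ -0.025265)
√(Q + t(h(-8))) = √(-31/1227 + (-45/11 - 3*(-8)/11)) = √(-31/1227 + (-45/11 - 1/11*(-24))) = √(-31/1227 + (-45/11 + 24/11)) = √(-31/1227 - 21/11) = √(-26108/13497) = 2*I*√88094919/13497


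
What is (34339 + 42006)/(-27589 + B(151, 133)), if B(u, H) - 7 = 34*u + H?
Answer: -15269/4463 ≈ -3.4212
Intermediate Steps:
B(u, H) = 7 + H + 34*u (B(u, H) = 7 + (34*u + H) = 7 + (H + 34*u) = 7 + H + 34*u)
(34339 + 42006)/(-27589 + B(151, 133)) = (34339 + 42006)/(-27589 + (7 + 133 + 34*151)) = 76345/(-27589 + (7 + 133 + 5134)) = 76345/(-27589 + 5274) = 76345/(-22315) = 76345*(-1/22315) = -15269/4463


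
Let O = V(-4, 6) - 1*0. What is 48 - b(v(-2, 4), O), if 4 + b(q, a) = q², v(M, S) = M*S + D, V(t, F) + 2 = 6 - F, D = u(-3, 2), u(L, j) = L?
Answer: -69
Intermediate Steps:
D = -3
V(t, F) = 4 - F (V(t, F) = -2 + (6 - F) = 4 - F)
O = -2 (O = (4 - 1*6) - 1*0 = (4 - 6) + 0 = -2 + 0 = -2)
v(M, S) = -3 + M*S (v(M, S) = M*S - 3 = -3 + M*S)
b(q, a) = -4 + q²
48 - b(v(-2, 4), O) = 48 - (-4 + (-3 - 2*4)²) = 48 - (-4 + (-3 - 8)²) = 48 - (-4 + (-11)²) = 48 - (-4 + 121) = 48 - 1*117 = 48 - 117 = -69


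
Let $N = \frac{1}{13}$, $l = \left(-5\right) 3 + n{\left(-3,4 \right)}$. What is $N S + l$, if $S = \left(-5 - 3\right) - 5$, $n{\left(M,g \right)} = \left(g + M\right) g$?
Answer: $-12$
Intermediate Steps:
$n{\left(M,g \right)} = g \left(M + g\right)$ ($n{\left(M,g \right)} = \left(M + g\right) g = g \left(M + g\right)$)
$l = -11$ ($l = \left(-5\right) 3 + 4 \left(-3 + 4\right) = -15 + 4 \cdot 1 = -15 + 4 = -11$)
$N = \frac{1}{13} \approx 0.076923$
$S = -13$ ($S = -8 - 5 = -13$)
$N S + l = \frac{1}{13} \left(-13\right) - 11 = -1 - 11 = -12$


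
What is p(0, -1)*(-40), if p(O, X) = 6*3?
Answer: -720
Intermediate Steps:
p(O, X) = 18
p(0, -1)*(-40) = 18*(-40) = -720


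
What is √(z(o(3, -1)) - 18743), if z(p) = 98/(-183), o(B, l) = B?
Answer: I*√627702261/183 ≈ 136.91*I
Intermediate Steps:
z(p) = -98/183 (z(p) = 98*(-1/183) = -98/183)
√(z(o(3, -1)) - 18743) = √(-98/183 - 18743) = √(-3430067/183) = I*√627702261/183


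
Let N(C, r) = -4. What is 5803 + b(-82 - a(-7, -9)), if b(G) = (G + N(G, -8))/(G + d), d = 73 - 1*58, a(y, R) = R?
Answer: 336651/58 ≈ 5804.3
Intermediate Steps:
d = 15 (d = 73 - 58 = 15)
b(G) = (-4 + G)/(15 + G) (b(G) = (G - 4)/(G + 15) = (-4 + G)/(15 + G))
5803 + b(-82 - a(-7, -9)) = 5803 + (-4 + (-82 - 1*(-9)))/(15 + (-82 - 1*(-9))) = 5803 + (-4 + (-82 + 9))/(15 + (-82 + 9)) = 5803 + (-4 - 73)/(15 - 73) = 5803 - 77/(-58) = 5803 - 1/58*(-77) = 5803 + 77/58 = 336651/58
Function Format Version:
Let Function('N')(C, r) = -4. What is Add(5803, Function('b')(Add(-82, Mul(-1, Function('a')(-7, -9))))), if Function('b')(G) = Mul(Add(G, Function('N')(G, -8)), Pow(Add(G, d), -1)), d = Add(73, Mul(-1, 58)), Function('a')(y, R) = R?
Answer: Rational(336651, 58) ≈ 5804.3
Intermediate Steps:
d = 15 (d = Add(73, -58) = 15)
Function('b')(G) = Mul(Pow(Add(15, G), -1), Add(-4, G)) (Function('b')(G) = Mul(Add(G, -4), Pow(Add(G, 15), -1)) = Mul(Add(-4, G), Pow(Add(15, G), -1)) = Mul(Pow(Add(15, G), -1), Add(-4, G)))
Add(5803, Function('b')(Add(-82, Mul(-1, Function('a')(-7, -9))))) = Add(5803, Mul(Pow(Add(15, Add(-82, Mul(-1, -9))), -1), Add(-4, Add(-82, Mul(-1, -9))))) = Add(5803, Mul(Pow(Add(15, Add(-82, 9)), -1), Add(-4, Add(-82, 9)))) = Add(5803, Mul(Pow(Add(15, -73), -1), Add(-4, -73))) = Add(5803, Mul(Pow(-58, -1), -77)) = Add(5803, Mul(Rational(-1, 58), -77)) = Add(5803, Rational(77, 58)) = Rational(336651, 58)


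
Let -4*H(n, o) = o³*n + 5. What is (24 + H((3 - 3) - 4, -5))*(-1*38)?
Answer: 7771/2 ≈ 3885.5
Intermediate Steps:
H(n, o) = -5/4 - n*o³/4 (H(n, o) = -(o³*n + 5)/4 = -(n*o³ + 5)/4 = -(5 + n*o³)/4 = -5/4 - n*o³/4)
(24 + H((3 - 3) - 4, -5))*(-1*38) = (24 + (-5/4 - ¼*((3 - 3) - 4)*(-5)³))*(-1*38) = (24 + (-5/4 - ¼*(0 - 4)*(-125)))*(-38) = (24 + (-5/4 - ¼*(-4)*(-125)))*(-38) = (24 + (-5/4 - 125))*(-38) = (24 - 505/4)*(-38) = -409/4*(-38) = 7771/2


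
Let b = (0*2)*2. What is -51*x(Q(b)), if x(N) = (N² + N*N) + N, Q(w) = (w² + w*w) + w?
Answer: 0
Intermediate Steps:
b = 0 (b = 0*2 = 0)
Q(w) = w + 2*w² (Q(w) = (w² + w²) + w = 2*w² + w = w + 2*w²)
x(N) = N + 2*N² (x(N) = (N² + N²) + N = 2*N² + N = N + 2*N²)
-51*x(Q(b)) = -51*0*(1 + 2*0)*(1 + 2*(0*(1 + 2*0))) = -51*0*(1 + 0)*(1 + 2*(0*(1 + 0))) = -51*0*1*(1 + 2*(0*1)) = -0*(1 + 2*0) = -0*(1 + 0) = -0 = -51*0 = 0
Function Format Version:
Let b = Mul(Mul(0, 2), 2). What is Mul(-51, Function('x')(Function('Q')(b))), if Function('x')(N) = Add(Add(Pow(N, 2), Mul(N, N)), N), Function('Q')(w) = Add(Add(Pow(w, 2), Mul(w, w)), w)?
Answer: 0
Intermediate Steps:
b = 0 (b = Mul(0, 2) = 0)
Function('Q')(w) = Add(w, Mul(2, Pow(w, 2))) (Function('Q')(w) = Add(Add(Pow(w, 2), Pow(w, 2)), w) = Add(Mul(2, Pow(w, 2)), w) = Add(w, Mul(2, Pow(w, 2))))
Function('x')(N) = Add(N, Mul(2, Pow(N, 2))) (Function('x')(N) = Add(Add(Pow(N, 2), Pow(N, 2)), N) = Add(Mul(2, Pow(N, 2)), N) = Add(N, Mul(2, Pow(N, 2))))
Mul(-51, Function('x')(Function('Q')(b))) = Mul(-51, Mul(Mul(0, Add(1, Mul(2, 0))), Add(1, Mul(2, Mul(0, Add(1, Mul(2, 0))))))) = Mul(-51, Mul(Mul(0, Add(1, 0)), Add(1, Mul(2, Mul(0, Add(1, 0)))))) = Mul(-51, Mul(Mul(0, 1), Add(1, Mul(2, Mul(0, 1))))) = Mul(-51, Mul(0, Add(1, Mul(2, 0)))) = Mul(-51, Mul(0, Add(1, 0))) = Mul(-51, Mul(0, 1)) = Mul(-51, 0) = 0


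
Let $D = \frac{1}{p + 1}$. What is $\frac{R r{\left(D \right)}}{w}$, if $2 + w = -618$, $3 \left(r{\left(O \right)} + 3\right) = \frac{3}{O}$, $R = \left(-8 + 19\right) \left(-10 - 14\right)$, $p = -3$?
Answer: $- \frac{66}{31} \approx -2.129$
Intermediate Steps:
$D = - \frac{1}{2}$ ($D = \frac{1}{-3 + 1} = \frac{1}{-2} = - \frac{1}{2} \approx -0.5$)
$R = -264$ ($R = 11 \left(-24\right) = -264$)
$r{\left(O \right)} = -3 + \frac{1}{O}$ ($r{\left(O \right)} = -3 + \frac{3 \frac{1}{O}}{3} = -3 + \frac{1}{O}$)
$w = -620$ ($w = -2 - 618 = -620$)
$\frac{R r{\left(D \right)}}{w} = \frac{\left(-264\right) \left(-3 + \frac{1}{- \frac{1}{2}}\right)}{-620} = - 264 \left(-3 - 2\right) \left(- \frac{1}{620}\right) = \left(-264\right) \left(-5\right) \left(- \frac{1}{620}\right) = 1320 \left(- \frac{1}{620}\right) = - \frac{66}{31}$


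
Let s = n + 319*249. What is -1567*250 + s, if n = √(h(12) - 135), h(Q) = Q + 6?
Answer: -312319 + 3*I*√13 ≈ -3.1232e+5 + 10.817*I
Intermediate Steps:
h(Q) = 6 + Q
n = 3*I*√13 (n = √((6 + 12) - 135) = √(18 - 135) = √(-117) = 3*I*√13 ≈ 10.817*I)
s = 79431 + 3*I*√13 (s = 3*I*√13 + 319*249 = 3*I*√13 + 79431 = 79431 + 3*I*√13 ≈ 79431.0 + 10.817*I)
-1567*250 + s = -1567*250 + (79431 + 3*I*√13) = -391750 + (79431 + 3*I*√13) = -312319 + 3*I*√13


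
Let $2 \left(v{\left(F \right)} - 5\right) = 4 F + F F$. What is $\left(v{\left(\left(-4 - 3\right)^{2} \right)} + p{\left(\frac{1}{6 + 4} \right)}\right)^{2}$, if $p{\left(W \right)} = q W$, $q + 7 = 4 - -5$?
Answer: $\frac{169963369}{100} \approx 1.6996 \cdot 10^{6}$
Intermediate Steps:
$q = 2$ ($q = -7 + \left(4 - -5\right) = -7 + \left(4 + 5\right) = -7 + 9 = 2$)
$p{\left(W \right)} = 2 W$
$v{\left(F \right)} = 5 + \frac{F^{2}}{2} + 2 F$ ($v{\left(F \right)} = 5 + \frac{4 F + F F}{2} = 5 + \frac{4 F + F^{2}}{2} = 5 + \frac{F^{2} + 4 F}{2} = 5 + \left(\frac{F^{2}}{2} + 2 F\right) = 5 + \frac{F^{2}}{2} + 2 F$)
$\left(v{\left(\left(-4 - 3\right)^{2} \right)} + p{\left(\frac{1}{6 + 4} \right)}\right)^{2} = \left(\left(5 + \frac{\left(\left(-4 - 3\right)^{2}\right)^{2}}{2} + 2 \left(-4 - 3\right)^{2}\right) + \frac{2}{6 + 4}\right)^{2} = \left(\left(5 + \frac{\left(\left(-7\right)^{2}\right)^{2}}{2} + 2 \left(-7\right)^{2}\right) + \frac{2}{10}\right)^{2} = \left(\left(5 + \frac{49^{2}}{2} + 2 \cdot 49\right) + 2 \cdot \frac{1}{10}\right)^{2} = \left(\left(5 + \frac{1}{2} \cdot 2401 + 98\right) + \frac{1}{5}\right)^{2} = \left(\left(5 + \frac{2401}{2} + 98\right) + \frac{1}{5}\right)^{2} = \left(\frac{2607}{2} + \frac{1}{5}\right)^{2} = \left(\frac{13037}{10}\right)^{2} = \frac{169963369}{100}$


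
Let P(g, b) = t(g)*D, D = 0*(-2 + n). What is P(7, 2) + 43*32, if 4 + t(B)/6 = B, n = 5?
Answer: 1376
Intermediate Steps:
t(B) = -24 + 6*B
D = 0 (D = 0*(-2 + 5) = 0*3 = 0)
P(g, b) = 0 (P(g, b) = (-24 + 6*g)*0 = 0)
P(7, 2) + 43*32 = 0 + 43*32 = 0 + 1376 = 1376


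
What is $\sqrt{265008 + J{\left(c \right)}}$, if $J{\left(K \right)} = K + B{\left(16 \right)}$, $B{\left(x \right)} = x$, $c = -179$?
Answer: $7 \sqrt{5405} \approx 514.63$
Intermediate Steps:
$J{\left(K \right)} = 16 + K$ ($J{\left(K \right)} = K + 16 = 16 + K$)
$\sqrt{265008 + J{\left(c \right)}} = \sqrt{265008 + \left(16 - 179\right)} = \sqrt{265008 - 163} = \sqrt{264845} = 7 \sqrt{5405}$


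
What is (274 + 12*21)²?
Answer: 276676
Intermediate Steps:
(274 + 12*21)² = (274 + 252)² = 526² = 276676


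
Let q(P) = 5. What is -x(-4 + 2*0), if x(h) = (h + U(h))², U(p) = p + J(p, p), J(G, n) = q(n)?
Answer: -9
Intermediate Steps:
J(G, n) = 5
U(p) = 5 + p (U(p) = p + 5 = 5 + p)
x(h) = (5 + 2*h)² (x(h) = (h + (5 + h))² = (5 + 2*h)²)
-x(-4 + 2*0) = -(5 + 2*(-4 + 2*0))² = -(5 + 2*(-4 + 0))² = -(5 + 2*(-4))² = -(5 - 8)² = -1*(-3)² = -1*9 = -9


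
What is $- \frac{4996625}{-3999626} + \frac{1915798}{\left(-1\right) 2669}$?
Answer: $- \frac{449949382319}{627941282} \approx -716.55$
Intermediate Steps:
$- \frac{4996625}{-3999626} + \frac{1915798}{\left(-1\right) 2669} = \left(-4996625\right) \left(- \frac{1}{3999626}\right) + \frac{1915798}{-2669} = \frac{4996625}{3999626} + 1915798 \left(- \frac{1}{2669}\right) = \frac{4996625}{3999626} - \frac{112694}{157} = - \frac{449949382319}{627941282}$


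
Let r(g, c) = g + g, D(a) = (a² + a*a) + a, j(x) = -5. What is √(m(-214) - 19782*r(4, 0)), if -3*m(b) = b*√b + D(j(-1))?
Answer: √(-1424439 + 642*I*√214)/3 ≈ 1.3115 + 397.83*I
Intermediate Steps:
D(a) = a + 2*a² (D(a) = (a² + a²) + a = 2*a² + a = a + 2*a²)
r(g, c) = 2*g
m(b) = -15 - b^(3/2)/3 (m(b) = -(b*√b - 5*(1 + 2*(-5)))/3 = -(b^(3/2) - 5*(1 - 10))/3 = -(b^(3/2) - 5*(-9))/3 = -(b^(3/2) + 45)/3 = -(45 + b^(3/2))/3 = -15 - b^(3/2)/3)
√(m(-214) - 19782*r(4, 0)) = √((-15 - (-214)*I*√214/3) - 39564*4) = √((-15 - (-214)*I*√214/3) - 19782*8) = √((-15 + 214*I*√214/3) - 158256) = √(-158271 + 214*I*√214/3)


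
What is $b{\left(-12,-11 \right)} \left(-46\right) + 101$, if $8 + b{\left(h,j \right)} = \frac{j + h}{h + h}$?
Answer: $\frac{5099}{12} \approx 424.92$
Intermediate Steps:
$b{\left(h,j \right)} = -8 + \frac{h + j}{2 h}$ ($b{\left(h,j \right)} = -8 + \frac{j + h}{h + h} = -8 + \frac{h + j}{2 h}$)
$b{\left(-12,-11 \right)} \left(-46\right) + 101 = \frac{-11 - -180}{2 \left(-12\right)} \left(-46\right) + 101 = \frac{1}{2} \left(- \frac{1}{12}\right) \left(-11 + 180\right) \left(-46\right) + 101 = \frac{1}{2} \left(- \frac{1}{12}\right) 169 \left(-46\right) + 101 = \left(- \frac{169}{24}\right) \left(-46\right) + 101 = \frac{3887}{12} + 101 = \frac{5099}{12}$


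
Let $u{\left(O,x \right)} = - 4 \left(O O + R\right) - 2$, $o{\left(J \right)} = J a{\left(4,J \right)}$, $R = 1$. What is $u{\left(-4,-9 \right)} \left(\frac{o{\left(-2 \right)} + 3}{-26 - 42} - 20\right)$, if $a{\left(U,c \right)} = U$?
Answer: $\frac{47425}{34} \approx 1394.9$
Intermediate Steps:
$o{\left(J \right)} = 4 J$ ($o{\left(J \right)} = J 4 = 4 J$)
$u{\left(O,x \right)} = -6 - 4 O^{2}$ ($u{\left(O,x \right)} = - 4 \left(O O + 1\right) - 2 = - 4 \left(O^{2} + 1\right) - 2 = - 4 \left(1 + O^{2}\right) - 2 = \left(-4 - 4 O^{2}\right) - 2 = -6 - 4 O^{2}$)
$u{\left(-4,-9 \right)} \left(\frac{o{\left(-2 \right)} + 3}{-26 - 42} - 20\right) = \left(-6 - 4 \left(-4\right)^{2}\right) \left(\frac{4 \left(-2\right) + 3}{-26 - 42} - 20\right) = \left(-6 - 64\right) \left(\frac{-8 + 3}{-68} - 20\right) = \left(-6 - 64\right) \left(\left(-5\right) \left(- \frac{1}{68}\right) - 20\right) = - 70 \left(\frac{5}{68} - 20\right) = \left(-70\right) \left(- \frac{1355}{68}\right) = \frac{47425}{34}$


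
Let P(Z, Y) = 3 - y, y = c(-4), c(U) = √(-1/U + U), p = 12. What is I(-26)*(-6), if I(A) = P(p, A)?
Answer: -18 + 3*I*√15 ≈ -18.0 + 11.619*I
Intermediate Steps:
c(U) = √(U - 1/U)
y = I*√15/2 (y = √(-4 - 1/(-4)) = √(-4 - 1*(-¼)) = √(-4 + ¼) = √(-15/4) = I*√15/2 ≈ 1.9365*I)
P(Z, Y) = 3 - I*√15/2
I(A) = 3 - I*√15/2
I(-26)*(-6) = (3 - I*√15/2)*(-6) = -18 + 3*I*√15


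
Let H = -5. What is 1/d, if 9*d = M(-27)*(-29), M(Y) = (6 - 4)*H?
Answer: 9/290 ≈ 0.031034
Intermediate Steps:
M(Y) = -10 (M(Y) = (6 - 4)*(-5) = 2*(-5) = -10)
d = 290/9 (d = (-10*(-29))/9 = (1/9)*290 = 290/9 ≈ 32.222)
1/d = 1/(290/9) = 9/290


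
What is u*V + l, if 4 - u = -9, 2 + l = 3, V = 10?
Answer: 131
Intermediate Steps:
l = 1 (l = -2 + 3 = 1)
u = 13 (u = 4 - 1*(-9) = 4 + 9 = 13)
u*V + l = 13*10 + 1 = 130 + 1 = 131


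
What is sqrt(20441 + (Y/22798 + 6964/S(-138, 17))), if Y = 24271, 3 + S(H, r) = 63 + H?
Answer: sqrt(16089646612436670)/889122 ≈ 142.66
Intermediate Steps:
S(H, r) = 60 + H (S(H, r) = -3 + (63 + H) = 60 + H)
sqrt(20441 + (Y/22798 + 6964/S(-138, 17))) = sqrt(20441 + (24271/22798 + 6964/(60 - 138))) = sqrt(20441 + (24271*(1/22798) + 6964/(-78))) = sqrt(20441 + (24271/22798 + 6964*(-1/78))) = sqrt(20441 + (24271/22798 - 3482/39)) = sqrt(20441 - 78436067/889122) = sqrt(18096106735/889122) = sqrt(16089646612436670)/889122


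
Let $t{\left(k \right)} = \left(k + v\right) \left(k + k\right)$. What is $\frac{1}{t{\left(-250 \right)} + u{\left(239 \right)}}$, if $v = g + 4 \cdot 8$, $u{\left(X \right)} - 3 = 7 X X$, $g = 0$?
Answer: $\frac{1}{508850} \approx 1.9652 \cdot 10^{-6}$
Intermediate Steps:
$u{\left(X \right)} = 3 + 7 X^{2}$ ($u{\left(X \right)} = 3 + 7 X X = 3 + 7 X^{2}$)
$v = 32$ ($v = 0 + 4 \cdot 8 = 0 + 32 = 32$)
$t{\left(k \right)} = 2 k \left(32 + k\right)$ ($t{\left(k \right)} = \left(k + 32\right) \left(k + k\right) = \left(32 + k\right) 2 k = 2 k \left(32 + k\right)$)
$\frac{1}{t{\left(-250 \right)} + u{\left(239 \right)}} = \frac{1}{2 \left(-250\right) \left(32 - 250\right) + \left(3 + 7 \cdot 239^{2}\right)} = \frac{1}{2 \left(-250\right) \left(-218\right) + \left(3 + 7 \cdot 57121\right)} = \frac{1}{109000 + \left(3 + 399847\right)} = \frac{1}{109000 + 399850} = \frac{1}{508850}$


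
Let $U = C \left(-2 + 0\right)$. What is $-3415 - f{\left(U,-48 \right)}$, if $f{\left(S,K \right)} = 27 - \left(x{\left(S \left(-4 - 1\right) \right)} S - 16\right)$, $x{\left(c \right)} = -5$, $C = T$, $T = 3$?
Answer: $-3428$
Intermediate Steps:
$C = 3$
$U = -6$ ($U = 3 \left(-2 + 0\right) = 3 \left(-2\right) = -6$)
$f{\left(S,K \right)} = 43 + 5 S$ ($f{\left(S,K \right)} = 27 - \left(- 5 S - 16\right) = 27 - \left(-16 - 5 S\right) = 27 + \left(16 + 5 S\right) = 43 + 5 S$)
$-3415 - f{\left(U,-48 \right)} = -3415 - \left(43 + 5 \left(-6\right)\right) = -3415 - \left(43 - 30\right) = -3415 - 13 = -3428$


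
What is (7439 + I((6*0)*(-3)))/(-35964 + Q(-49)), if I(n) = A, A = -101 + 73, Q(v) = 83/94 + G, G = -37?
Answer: -696634/3384011 ≈ -0.20586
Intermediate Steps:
Q(v) = -3395/94 (Q(v) = 83/94 - 37 = -3395/94)
A = -28
I(n) = -28
(7439 + I((6*0)*(-3)))/(-35964 + Q(-49)) = (7439 - 28)/(-35964 - 3395/94) = 7411/(-3384011/94) = 7411*(-94/3384011) = -696634/3384011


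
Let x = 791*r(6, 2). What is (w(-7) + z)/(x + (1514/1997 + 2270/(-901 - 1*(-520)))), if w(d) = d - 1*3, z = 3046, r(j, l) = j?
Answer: 1154980926/1803535483 ≈ 0.64040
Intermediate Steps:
x = 4746 (x = 791*6 = 4746)
w(d) = -3 + d (w(d) = d - 3 = -3 + d)
(w(-7) + z)/(x + (1514/1997 + 2270/(-901 - 1*(-520)))) = ((-3 - 7) + 3046)/(4746 + (1514/1997 + 2270/(-901 - 1*(-520)))) = (-10 + 3046)/(4746 + (1514*(1/1997) + 2270/(-901 + 520))) = 3036/(4746 + (1514/1997 + 2270/(-381))) = 3036/(4746 + (1514/1997 + 2270*(-1/381))) = 3036/(4746 + (1514/1997 - 2270/381)) = 3036/(4746 - 3956356/760857) = 3036/(3607070966/760857) = 3036*(760857/3607070966) = 1154980926/1803535483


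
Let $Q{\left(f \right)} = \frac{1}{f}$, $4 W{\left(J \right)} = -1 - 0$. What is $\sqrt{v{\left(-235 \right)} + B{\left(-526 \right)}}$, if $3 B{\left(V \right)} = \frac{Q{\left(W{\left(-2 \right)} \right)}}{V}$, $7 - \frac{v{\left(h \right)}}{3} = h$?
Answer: $\frac{4 \sqrt{28246989}}{789} \approx 26.944$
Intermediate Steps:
$W{\left(J \right)} = - \frac{1}{4}$ ($W{\left(J \right)} = \frac{-1 - 0}{4} = \frac{-1 + 0}{4} = \frac{1}{4} \left(-1\right) = - \frac{1}{4}$)
$v{\left(h \right)} = 21 - 3 h$
$B{\left(V \right)} = - \frac{4}{3 V}$ ($B{\left(V \right)} = \frac{\frac{1}{- \frac{1}{4}} \frac{1}{V}}{3} = \frac{\left(-4\right) \frac{1}{V}}{3} = - \frac{4}{3 V}$)
$\sqrt{v{\left(-235 \right)} + B{\left(-526 \right)}} = \sqrt{\left(21 - -705\right) - \frac{4}{3 \left(-526\right)}} = \sqrt{\left(21 + 705\right) - - \frac{2}{789}} = \sqrt{726 + \frac{2}{789}} = \sqrt{\frac{572816}{789}} = \frac{4 \sqrt{28246989}}{789}$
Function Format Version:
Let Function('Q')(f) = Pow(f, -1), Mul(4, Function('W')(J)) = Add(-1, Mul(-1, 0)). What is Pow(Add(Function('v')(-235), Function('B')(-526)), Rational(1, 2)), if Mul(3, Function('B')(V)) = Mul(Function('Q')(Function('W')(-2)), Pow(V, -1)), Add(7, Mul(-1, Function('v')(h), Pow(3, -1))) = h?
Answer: Mul(Rational(4, 789), Pow(28246989, Rational(1, 2))) ≈ 26.944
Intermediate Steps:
Function('W')(J) = Rational(-1, 4) (Function('W')(J) = Mul(Rational(1, 4), Add(-1, Mul(-1, 0))) = Mul(Rational(1, 4), Add(-1, 0)) = Mul(Rational(1, 4), -1) = Rational(-1, 4))
Function('v')(h) = Add(21, Mul(-3, h))
Function('B')(V) = Mul(Rational(-4, 3), Pow(V, -1)) (Function('B')(V) = Mul(Rational(1, 3), Mul(Pow(Rational(-1, 4), -1), Pow(V, -1))) = Mul(Rational(1, 3), Mul(-4, Pow(V, -1))) = Mul(Rational(-4, 3), Pow(V, -1)))
Pow(Add(Function('v')(-235), Function('B')(-526)), Rational(1, 2)) = Pow(Add(Add(21, Mul(-3, -235)), Mul(Rational(-4, 3), Pow(-526, -1))), Rational(1, 2)) = Pow(Add(Add(21, 705), Mul(Rational(-4, 3), Rational(-1, 526))), Rational(1, 2)) = Pow(Add(726, Rational(2, 789)), Rational(1, 2)) = Pow(Rational(572816, 789), Rational(1, 2)) = Mul(Rational(4, 789), Pow(28246989, Rational(1, 2)))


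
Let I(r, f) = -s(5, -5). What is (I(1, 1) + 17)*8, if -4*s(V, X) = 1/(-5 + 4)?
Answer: 134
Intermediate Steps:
s(V, X) = ¼ (s(V, X) = -1/(4*(-5 + 4)) = -¼/(-1) = -¼*(-1) = ¼)
I(r, f) = -¼ (I(r, f) = -1*¼ = -¼)
(I(1, 1) + 17)*8 = (-¼ + 17)*8 = (67/4)*8 = 134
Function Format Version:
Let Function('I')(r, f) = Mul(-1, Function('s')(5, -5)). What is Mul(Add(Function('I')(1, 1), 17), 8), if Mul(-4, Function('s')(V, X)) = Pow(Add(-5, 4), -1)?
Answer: 134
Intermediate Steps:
Function('s')(V, X) = Rational(1, 4) (Function('s')(V, X) = Mul(Rational(-1, 4), Pow(Add(-5, 4), -1)) = Mul(Rational(-1, 4), Pow(-1, -1)) = Mul(Rational(-1, 4), -1) = Rational(1, 4))
Function('I')(r, f) = Rational(-1, 4) (Function('I')(r, f) = Mul(-1, Rational(1, 4)) = Rational(-1, 4))
Mul(Add(Function('I')(1, 1), 17), 8) = Mul(Add(Rational(-1, 4), 17), 8) = Mul(Rational(67, 4), 8) = 134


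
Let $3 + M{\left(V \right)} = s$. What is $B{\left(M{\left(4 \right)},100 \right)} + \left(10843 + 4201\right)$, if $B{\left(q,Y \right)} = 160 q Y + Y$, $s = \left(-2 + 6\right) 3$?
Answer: $159144$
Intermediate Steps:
$s = 12$ ($s = 4 \cdot 3 = 12$)
$M{\left(V \right)} = 9$ ($M{\left(V \right)} = -3 + 12 = 9$)
$B{\left(q,Y \right)} = Y + 160 Y q$ ($B{\left(q,Y \right)} = 160 Y q + Y = Y + 160 Y q$)
$B{\left(M{\left(4 \right)},100 \right)} + \left(10843 + 4201\right) = 100 \left(1 + 160 \cdot 9\right) + \left(10843 + 4201\right) = 100 \left(1 + 1440\right) + 15044 = 100 \cdot 1441 + 15044 = 144100 + 15044 = 159144$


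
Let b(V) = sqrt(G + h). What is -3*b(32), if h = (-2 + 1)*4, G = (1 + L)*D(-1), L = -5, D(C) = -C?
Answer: -6*I*sqrt(2) ≈ -8.4853*I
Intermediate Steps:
G = -4 (G = (1 - 5)*(-1*(-1)) = -4*1 = -4)
h = -4 (h = -1*4 = -4)
b(V) = 2*I*sqrt(2) (b(V) = sqrt(-4 - 4) = sqrt(-8) = 2*I*sqrt(2))
-3*b(32) = -6*I*sqrt(2)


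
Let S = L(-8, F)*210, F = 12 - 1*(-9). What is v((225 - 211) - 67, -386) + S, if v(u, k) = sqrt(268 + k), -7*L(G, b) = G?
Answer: 240 + I*sqrt(118) ≈ 240.0 + 10.863*I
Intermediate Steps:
F = 21 (F = 12 + 9 = 21)
L(G, b) = -G/7
S = 240 (S = -1/7*(-8)*210 = (8/7)*210 = 240)
v((225 - 211) - 67, -386) + S = sqrt(268 - 386) + 240 = sqrt(-118) + 240 = I*sqrt(118) + 240 = 240 + I*sqrt(118)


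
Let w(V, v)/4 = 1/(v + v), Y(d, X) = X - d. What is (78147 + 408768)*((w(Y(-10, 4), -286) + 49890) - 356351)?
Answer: -149220461220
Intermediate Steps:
w(V, v) = 2/v (w(V, v) = 4/(v + v) = 4/((2*v)) = 4*(1/(2*v)) = 2/v)
(78147 + 408768)*((w(Y(-10, 4), -286) + 49890) - 356351) = (78147 + 408768)*((2/(-286) + 49890) - 356351) = 486915*((2*(-1/286) + 49890) - 356351) = 486915*((-1/143 + 49890) - 356351) = 486915*(7134269/143 - 356351) = 486915*(-43823924/143) = -149220461220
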